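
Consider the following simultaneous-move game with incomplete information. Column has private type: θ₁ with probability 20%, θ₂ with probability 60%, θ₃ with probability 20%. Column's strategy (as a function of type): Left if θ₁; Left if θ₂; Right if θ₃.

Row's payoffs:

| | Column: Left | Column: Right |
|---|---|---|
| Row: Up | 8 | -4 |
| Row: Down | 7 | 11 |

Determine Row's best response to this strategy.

Down

Compute Row's expected payoff for each action, taking the expectation over Column's type.
E[Up] = 0.2·(8) + 0.6·(8) + 0.2·(-4) = 5.6
E[Down] = 0.2·(7) + 0.6·(7) + 0.2·(11) = 7.8
Best response: Down (7.8 is the largest).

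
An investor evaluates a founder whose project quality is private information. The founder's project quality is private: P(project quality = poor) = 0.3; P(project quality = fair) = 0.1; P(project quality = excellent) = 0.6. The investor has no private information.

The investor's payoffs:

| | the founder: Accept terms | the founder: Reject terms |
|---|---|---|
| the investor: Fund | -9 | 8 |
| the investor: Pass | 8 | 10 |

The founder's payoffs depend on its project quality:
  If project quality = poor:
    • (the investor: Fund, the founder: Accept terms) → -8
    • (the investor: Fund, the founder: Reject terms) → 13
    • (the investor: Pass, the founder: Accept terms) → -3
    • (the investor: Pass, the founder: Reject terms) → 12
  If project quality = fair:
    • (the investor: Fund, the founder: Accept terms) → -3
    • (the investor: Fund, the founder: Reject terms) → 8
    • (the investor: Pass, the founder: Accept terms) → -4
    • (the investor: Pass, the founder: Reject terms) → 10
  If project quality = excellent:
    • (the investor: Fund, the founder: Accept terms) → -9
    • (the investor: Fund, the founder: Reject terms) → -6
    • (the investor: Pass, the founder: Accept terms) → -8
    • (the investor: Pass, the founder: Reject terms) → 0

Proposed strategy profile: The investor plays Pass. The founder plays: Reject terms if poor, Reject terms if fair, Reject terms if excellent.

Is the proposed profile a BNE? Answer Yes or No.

Yes

The investor plays Pass: E[Pass] = 0.3·(10) + 0.1·(10) + 0.6·(10) = 10; E[Fund] = 8. Best-responding. ✓
The founder (project quality poor), facing Pass: Accept terms gives -3, Reject terms gives 12. Proposed Reject terms is best. ✓
The founder (project quality fair), facing Pass: Accept terms gives -4, Reject terms gives 10. Proposed Reject terms is best. ✓
The founder (project quality excellent), facing Pass: Accept terms gives -8, Reject terms gives 0. Proposed Reject terms is best. ✓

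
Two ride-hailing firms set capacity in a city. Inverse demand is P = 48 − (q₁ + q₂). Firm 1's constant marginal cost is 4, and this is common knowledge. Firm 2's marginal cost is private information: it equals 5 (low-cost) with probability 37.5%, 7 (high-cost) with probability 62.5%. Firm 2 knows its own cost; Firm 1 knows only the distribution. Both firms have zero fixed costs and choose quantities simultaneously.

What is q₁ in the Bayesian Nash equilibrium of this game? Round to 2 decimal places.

Type-c best response for Firm 2: q₂(c) = (48 − c)/2 − q₁/2.
Firm 1 maximizes expected profit; its first-order condition is 48 − 2q₁ − E[q₂] − 4 = 0.
Substituting E[q₂] and solving: E[c₂] = 6.25, so q₁ = (48 − 2·4 + 6.25)/3 = 15.4167.

15.42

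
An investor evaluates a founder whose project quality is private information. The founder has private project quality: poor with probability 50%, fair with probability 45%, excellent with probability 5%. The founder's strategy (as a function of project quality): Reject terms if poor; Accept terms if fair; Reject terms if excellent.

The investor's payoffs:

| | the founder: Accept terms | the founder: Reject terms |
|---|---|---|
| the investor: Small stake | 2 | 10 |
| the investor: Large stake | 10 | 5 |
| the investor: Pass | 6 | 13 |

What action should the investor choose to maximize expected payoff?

E[Small stake] = 0.5·(10) + 0.45·(2) + 0.05·(10) = 6.4
E[Large stake] = 0.5·(5) + 0.45·(10) + 0.05·(5) = 7.25
E[Pass] = 0.5·(13) + 0.45·(6) + 0.05·(13) = 9.85
Best response: Pass (9.85 is the largest).

Pass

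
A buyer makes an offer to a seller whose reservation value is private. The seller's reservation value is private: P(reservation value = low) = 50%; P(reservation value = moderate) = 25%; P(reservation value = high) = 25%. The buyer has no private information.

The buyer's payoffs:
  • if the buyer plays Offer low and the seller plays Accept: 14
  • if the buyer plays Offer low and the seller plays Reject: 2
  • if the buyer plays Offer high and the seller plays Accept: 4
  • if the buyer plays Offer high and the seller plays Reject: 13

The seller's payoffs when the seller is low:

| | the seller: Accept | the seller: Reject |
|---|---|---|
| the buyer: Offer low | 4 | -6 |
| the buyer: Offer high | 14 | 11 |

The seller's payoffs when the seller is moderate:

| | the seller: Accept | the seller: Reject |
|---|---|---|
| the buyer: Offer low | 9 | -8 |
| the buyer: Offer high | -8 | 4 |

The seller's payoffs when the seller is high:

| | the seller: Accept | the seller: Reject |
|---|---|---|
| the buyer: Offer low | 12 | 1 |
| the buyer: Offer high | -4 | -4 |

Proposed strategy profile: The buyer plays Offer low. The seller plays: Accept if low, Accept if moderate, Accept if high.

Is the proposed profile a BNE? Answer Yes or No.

A profile is a BNE iff every type of every player is best-responding given beliefs about the other side.
The buyer plays Offer low: E[Offer low] = 0.5·(14) + 0.25·(14) + 0.25·(14) = 14; E[Offer high] = 4. Best-responding. ✓
The seller (reservation value low), facing Offer low: Accept gives 4, Reject gives -6. Proposed Accept is best. ✓
The seller (reservation value moderate), facing Offer low: Accept gives 9, Reject gives -8. Proposed Accept is best. ✓
The seller (reservation value high), facing Offer low: Accept gives 12, Reject gives 1. Proposed Accept is best. ✓

Yes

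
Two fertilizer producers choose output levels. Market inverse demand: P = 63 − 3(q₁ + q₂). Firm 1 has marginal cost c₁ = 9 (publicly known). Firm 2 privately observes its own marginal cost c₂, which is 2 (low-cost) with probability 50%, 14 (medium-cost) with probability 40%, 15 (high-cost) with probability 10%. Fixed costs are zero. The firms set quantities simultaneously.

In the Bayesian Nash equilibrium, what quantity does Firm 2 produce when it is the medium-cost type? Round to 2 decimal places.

5.22

Type-c best response for Firm 2: q₂(c) = (63 − c)/6 − q₁/2.
Firm 1 maximizes expected profit; its first-order condition is 63 − 6q₁ − 3E[q₂] − 9 = 0.
Substituting E[q₂] and solving: E[c₂] = 8.1, so q₁ = (63 − 2·9 + 8.1)/9 = 5.9.
q₂(medium-cost) = (63 − 14 − 3·5.9)/6 = 5.21667.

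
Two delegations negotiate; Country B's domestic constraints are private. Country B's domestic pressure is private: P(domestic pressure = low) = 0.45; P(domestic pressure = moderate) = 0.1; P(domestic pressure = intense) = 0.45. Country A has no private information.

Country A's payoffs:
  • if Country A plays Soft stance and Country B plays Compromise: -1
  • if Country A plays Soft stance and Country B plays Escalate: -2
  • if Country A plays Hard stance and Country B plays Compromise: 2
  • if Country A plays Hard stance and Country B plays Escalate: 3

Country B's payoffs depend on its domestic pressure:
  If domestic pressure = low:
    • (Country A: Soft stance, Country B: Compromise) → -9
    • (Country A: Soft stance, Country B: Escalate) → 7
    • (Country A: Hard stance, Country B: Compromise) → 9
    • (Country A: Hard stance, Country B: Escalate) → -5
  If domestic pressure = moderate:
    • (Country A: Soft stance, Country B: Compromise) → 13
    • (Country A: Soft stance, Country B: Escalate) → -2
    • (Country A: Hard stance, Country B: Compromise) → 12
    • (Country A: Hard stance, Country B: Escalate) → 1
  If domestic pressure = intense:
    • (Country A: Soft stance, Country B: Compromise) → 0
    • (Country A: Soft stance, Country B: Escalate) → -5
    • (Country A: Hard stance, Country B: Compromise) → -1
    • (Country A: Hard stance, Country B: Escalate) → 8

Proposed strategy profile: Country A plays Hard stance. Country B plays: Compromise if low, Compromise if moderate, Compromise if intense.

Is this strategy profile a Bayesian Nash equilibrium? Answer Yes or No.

A profile is a BNE iff every type of every player is best-responding given beliefs about the other side.
Country A plays Hard stance: E[Hard stance] = 0.45·(2) + 0.1·(2) + 0.45·(2) = 2; E[Soft stance] = -1. Best-responding. ✓
Country B (domestic pressure low), facing Hard stance: Compromise gives 9, Escalate gives -5. Proposed Compromise is best. ✓
Country B (domestic pressure moderate), facing Hard stance: Compromise gives 12, Escalate gives 1. Proposed Compromise is best. ✓
Country B (domestic pressure intense), facing Hard stance: Compromise gives -1, Escalate gives 8. Proposed Compromise is not best — profitable deviation exists. ✗

No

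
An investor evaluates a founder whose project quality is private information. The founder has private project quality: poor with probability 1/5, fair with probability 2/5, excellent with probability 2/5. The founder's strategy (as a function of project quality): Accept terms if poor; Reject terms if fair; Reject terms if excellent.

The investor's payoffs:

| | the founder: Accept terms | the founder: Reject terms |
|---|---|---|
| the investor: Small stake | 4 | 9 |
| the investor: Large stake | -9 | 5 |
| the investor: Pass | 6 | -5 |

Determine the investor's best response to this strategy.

E[Small stake] = 1/5·(4) + 2/5·(9) + 2/5·(9) = 8
E[Large stake] = 1/5·(-9) + 2/5·(5) + 2/5·(5) = 11/5
E[Pass] = 1/5·(6) + 2/5·(-5) + 2/5·(-5) = -14/5
Best response: Small stake (8 is the largest).

Small stake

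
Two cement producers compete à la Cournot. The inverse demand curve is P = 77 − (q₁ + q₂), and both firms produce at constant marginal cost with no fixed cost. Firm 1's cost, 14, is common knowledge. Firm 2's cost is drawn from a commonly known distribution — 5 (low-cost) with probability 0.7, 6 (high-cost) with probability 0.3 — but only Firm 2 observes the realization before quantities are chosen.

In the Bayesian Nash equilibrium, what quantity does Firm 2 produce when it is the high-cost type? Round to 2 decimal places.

Type-c best response for Firm 2: q₂(c) = (77 − c)/2 − q₁/2.
Firm 1 maximizes expected profit; its first-order condition is 77 − 2q₁ − E[q₂] − 14 = 0.
Substituting E[q₂] and solving: E[c₂] = 5.3, so q₁ = (77 − 2·14 + 5.3)/3 = 18.1.
q₂(high-cost) = (77 − 6 − 18.1)/2 = 26.45.

26.45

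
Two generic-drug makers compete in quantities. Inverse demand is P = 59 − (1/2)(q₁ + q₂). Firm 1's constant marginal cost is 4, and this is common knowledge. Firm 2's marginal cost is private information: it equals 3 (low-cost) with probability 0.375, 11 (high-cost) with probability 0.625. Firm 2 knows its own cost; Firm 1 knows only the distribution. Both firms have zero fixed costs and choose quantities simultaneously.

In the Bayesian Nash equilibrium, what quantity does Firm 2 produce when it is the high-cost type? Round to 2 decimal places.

Firm 2 with cost c maximizes (59 − (1/2)(q₁+q₂) − c)·q₂, giving q₂(c) = (59 − c − (1/2)q₁).
E[c₂] = 0.375·3 + 0.625·11 = 8
Firm 1's FOC against E[q₂] yields q₁ = (59 − 2·4 + E[c₂])/(3/2) = (59 − 8 + 8)/(3/2) = 39.3333.
q₂(high-cost) = (59 − 11 − (1/2)·39.3333) = 28.3333.

28.33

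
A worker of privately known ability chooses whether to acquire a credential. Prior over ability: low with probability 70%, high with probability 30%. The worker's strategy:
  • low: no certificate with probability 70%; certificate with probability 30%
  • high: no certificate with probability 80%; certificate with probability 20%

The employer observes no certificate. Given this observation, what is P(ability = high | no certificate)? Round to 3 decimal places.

P(no certificate) = 0.7·0.7 + 0.3·0.8 = 0.73
P(high | no certificate) = (0.3·0.8) / 0.73 = 0.24 / 0.73 = 0.328767

0.329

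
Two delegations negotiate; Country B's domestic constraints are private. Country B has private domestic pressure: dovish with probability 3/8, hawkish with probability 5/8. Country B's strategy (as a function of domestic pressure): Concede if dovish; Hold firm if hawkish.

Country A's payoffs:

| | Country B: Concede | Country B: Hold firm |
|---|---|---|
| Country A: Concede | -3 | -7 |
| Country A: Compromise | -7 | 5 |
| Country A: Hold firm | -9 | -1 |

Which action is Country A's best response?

E[Concede] = 3/8·(-3) + 5/8·(-7) = -11/2
E[Compromise] = 3/8·(-7) + 5/8·(5) = 1/2
E[Hold firm] = 3/8·(-9) + 5/8·(-1) = -4
Best response: Compromise (1/2 is the largest).

Compromise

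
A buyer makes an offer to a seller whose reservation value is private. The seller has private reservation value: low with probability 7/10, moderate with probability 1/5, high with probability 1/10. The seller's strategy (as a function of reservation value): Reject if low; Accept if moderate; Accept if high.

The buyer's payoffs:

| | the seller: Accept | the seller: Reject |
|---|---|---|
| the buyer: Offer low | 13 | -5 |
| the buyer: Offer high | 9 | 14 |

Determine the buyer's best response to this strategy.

E[Offer low] = 7/10·(-5) + 1/5·(13) + 1/10·(13) = 2/5
E[Offer high] = 7/10·(14) + 1/5·(9) + 1/10·(9) = 25/2
Best response: Offer high (25/2 is the largest).

Offer high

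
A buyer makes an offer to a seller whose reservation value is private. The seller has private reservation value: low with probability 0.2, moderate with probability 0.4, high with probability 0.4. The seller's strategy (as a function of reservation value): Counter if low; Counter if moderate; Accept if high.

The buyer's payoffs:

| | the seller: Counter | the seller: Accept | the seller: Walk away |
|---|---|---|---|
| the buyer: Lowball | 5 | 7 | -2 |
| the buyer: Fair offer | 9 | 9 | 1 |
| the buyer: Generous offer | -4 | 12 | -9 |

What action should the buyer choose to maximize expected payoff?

Fair offer

Compute the buyer's expected payoff for each action, taking the expectation over the seller's type.
E[Lowball] = 0.2·(5) + 0.4·(5) + 0.4·(7) = 5.8
E[Fair offer] = 0.2·(9) + 0.4·(9) + 0.4·(9) = 9
E[Generous offer] = 0.2·(-4) + 0.4·(-4) + 0.4·(12) = 2.4
Best response: Fair offer (9 is the largest).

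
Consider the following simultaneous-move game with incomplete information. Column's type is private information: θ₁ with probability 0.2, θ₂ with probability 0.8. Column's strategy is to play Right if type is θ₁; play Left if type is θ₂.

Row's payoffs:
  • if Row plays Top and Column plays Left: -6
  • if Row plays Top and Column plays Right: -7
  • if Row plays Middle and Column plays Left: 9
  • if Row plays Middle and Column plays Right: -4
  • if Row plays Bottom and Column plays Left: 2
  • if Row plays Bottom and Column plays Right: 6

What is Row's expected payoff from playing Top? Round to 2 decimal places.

Take the expectation over Column's type, weighting each type's action by its prior probability.
E[Top] = 0.2·(-7) + 0.8·(-6) = (-1.4) + (-4.8) = -6.2

-6.20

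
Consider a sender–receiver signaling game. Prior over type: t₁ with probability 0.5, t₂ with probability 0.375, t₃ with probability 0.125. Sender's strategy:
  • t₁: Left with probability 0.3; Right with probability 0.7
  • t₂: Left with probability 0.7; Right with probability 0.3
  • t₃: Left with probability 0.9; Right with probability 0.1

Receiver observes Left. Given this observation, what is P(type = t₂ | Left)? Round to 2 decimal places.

Apply Bayes' rule using the sender's strategy as the likelihood.
P(Left) = 0.5·0.3 + 0.375·0.7 + 0.125·0.9 = 0.525
P(t₂ | Left) = (0.375·0.7) / 0.525 = 0.2625 / 0.525 = 0.5

0.50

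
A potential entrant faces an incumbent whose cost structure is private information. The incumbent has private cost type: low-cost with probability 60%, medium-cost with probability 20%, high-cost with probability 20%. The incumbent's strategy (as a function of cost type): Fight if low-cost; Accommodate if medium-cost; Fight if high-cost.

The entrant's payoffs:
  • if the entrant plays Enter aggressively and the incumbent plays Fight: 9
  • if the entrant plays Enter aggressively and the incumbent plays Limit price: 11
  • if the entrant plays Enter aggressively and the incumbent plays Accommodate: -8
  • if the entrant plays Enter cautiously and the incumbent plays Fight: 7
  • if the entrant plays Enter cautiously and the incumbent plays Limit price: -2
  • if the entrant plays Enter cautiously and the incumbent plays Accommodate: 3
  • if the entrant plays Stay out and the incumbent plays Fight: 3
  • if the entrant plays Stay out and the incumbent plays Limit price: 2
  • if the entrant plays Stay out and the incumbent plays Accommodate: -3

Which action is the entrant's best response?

Enter cautiously

Compute the entrant's expected payoff for each action, taking the expectation over the incumbent's type.
E[Enter aggressively] = 0.6·(9) + 0.2·(-8) + 0.2·(9) = 5.6
E[Enter cautiously] = 0.6·(7) + 0.2·(3) + 0.2·(7) = 6.2
E[Stay out] = 0.6·(3) + 0.2·(-3) + 0.2·(3) = 1.8
Best response: Enter cautiously (6.2 is the largest).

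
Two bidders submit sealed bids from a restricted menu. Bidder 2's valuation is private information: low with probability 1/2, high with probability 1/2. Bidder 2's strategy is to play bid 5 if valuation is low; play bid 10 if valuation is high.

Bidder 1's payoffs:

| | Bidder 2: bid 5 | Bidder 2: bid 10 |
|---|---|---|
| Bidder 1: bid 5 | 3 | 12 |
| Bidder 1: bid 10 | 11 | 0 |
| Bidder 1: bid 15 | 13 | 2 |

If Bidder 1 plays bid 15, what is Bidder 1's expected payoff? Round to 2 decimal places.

7.50

Take the expectation over Bidder 2's valuation, weighting each type's action by its prior probability.
E[bid 15] = 1/2·13 + 1/2·2 = 13/2 + 1 = 15/2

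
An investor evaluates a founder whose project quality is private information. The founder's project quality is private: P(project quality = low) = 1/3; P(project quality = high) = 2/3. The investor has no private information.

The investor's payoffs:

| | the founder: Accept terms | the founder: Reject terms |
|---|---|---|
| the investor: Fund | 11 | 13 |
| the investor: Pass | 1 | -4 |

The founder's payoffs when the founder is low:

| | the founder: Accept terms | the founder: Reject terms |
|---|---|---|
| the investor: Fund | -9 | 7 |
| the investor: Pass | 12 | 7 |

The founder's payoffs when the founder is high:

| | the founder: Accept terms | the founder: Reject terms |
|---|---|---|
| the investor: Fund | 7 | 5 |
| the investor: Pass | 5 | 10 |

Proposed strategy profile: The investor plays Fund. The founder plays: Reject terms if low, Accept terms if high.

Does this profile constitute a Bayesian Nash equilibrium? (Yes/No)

The investor plays Fund: E[Fund] = 1/3·(13) + 2/3·(11) = 35/3; E[Pass] = -2/3. Best-responding. ✓
The founder (project quality low), facing Fund: Accept terms gives -9, Reject terms gives 7. Proposed Reject terms is best. ✓
The founder (project quality high), facing Fund: Accept terms gives 7, Reject terms gives 5. Proposed Accept terms is best. ✓

Yes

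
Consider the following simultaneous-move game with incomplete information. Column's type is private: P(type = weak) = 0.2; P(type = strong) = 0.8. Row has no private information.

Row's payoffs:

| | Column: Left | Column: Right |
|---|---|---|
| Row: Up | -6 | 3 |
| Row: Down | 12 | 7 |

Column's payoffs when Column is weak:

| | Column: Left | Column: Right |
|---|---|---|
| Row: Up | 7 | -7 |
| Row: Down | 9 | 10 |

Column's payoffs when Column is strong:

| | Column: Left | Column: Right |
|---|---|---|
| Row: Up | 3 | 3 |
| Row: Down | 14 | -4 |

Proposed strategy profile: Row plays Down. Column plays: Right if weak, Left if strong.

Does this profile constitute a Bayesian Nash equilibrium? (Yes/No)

Row plays Down: E[Down] = 0.2·(7) + 0.8·(12) = 11; E[Up] = -4.2. Best-responding. ✓
Column (type weak), facing Down: Left gives 9, Right gives 10. Proposed Right is best. ✓
Column (type strong), facing Down: Left gives 14, Right gives -4. Proposed Left is best. ✓

Yes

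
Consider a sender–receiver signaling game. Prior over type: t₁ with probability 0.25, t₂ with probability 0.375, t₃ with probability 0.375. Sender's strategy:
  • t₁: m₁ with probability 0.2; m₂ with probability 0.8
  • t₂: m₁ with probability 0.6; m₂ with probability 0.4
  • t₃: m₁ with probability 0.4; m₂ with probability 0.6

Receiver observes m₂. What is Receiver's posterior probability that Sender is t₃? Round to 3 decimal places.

0.391

Apply Bayes' rule using the sender's strategy as the likelihood.
P(m₂) = 0.25·0.8 + 0.375·0.4 + 0.375·0.6 = 0.575
P(t₃ | m₂) = (0.375·0.6) / 0.575 = 0.225 / 0.575 = 0.391304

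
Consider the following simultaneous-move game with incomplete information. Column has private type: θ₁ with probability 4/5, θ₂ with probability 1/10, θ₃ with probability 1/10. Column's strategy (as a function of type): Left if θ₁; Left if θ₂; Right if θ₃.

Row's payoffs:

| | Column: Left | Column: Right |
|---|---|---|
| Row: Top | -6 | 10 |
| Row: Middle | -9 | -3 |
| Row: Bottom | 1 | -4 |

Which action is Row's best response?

E[Top] = 4/5·(-6) + 1/10·(-6) + 1/10·(10) = -22/5
E[Middle] = 4/5·(-9) + 1/10·(-9) + 1/10·(-3) = -42/5
E[Bottom] = 4/5·(1) + 1/10·(1) + 1/10·(-4) = 1/2
Best response: Bottom (1/2 is the largest).

Bottom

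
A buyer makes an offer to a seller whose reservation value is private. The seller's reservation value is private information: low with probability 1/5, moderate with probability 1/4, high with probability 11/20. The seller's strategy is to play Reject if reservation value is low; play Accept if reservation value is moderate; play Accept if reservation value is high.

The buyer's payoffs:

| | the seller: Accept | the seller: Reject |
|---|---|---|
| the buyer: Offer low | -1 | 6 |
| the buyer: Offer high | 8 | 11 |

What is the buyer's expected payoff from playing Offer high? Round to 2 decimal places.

E[Offer high] = 1/5·11 + 1/4·8 + 11/20·8 = 11/5 + 2 + 22/5 = 43/5

8.60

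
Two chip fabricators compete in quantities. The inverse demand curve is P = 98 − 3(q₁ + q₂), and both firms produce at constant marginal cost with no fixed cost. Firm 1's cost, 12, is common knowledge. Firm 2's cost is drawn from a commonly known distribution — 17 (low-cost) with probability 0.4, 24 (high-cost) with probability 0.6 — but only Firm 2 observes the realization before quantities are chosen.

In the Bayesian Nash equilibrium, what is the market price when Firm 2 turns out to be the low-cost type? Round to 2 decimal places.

41.63

Firm 2 with cost c maximizes (98 − 3(q₁+q₂) − c)·q₂, giving q₂(c) = (98 − c − 3q₁)/6.
E[c₂] = 0.4·17 + 0.6·24 = 21.2
Firm 1's FOC against E[q₂] yields q₁ = (98 − 2·12 + E[c₂])/9 = (98 − 24 + 21.2)/9 = 10.5778.
q₂(low-cost) = 8.21111, so P = 98 − 3·(10.5778 + 8.21111) = 41.6333.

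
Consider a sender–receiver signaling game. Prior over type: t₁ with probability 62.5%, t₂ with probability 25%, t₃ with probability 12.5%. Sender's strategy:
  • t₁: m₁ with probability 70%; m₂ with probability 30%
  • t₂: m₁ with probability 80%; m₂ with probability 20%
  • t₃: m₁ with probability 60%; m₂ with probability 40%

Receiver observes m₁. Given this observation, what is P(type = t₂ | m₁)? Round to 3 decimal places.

P(m₁) = 0.625·0.7 + 0.25·0.8 + 0.125·0.6 = 0.7125
P(t₂ | m₁) = (0.25·0.8) / 0.7125 = 0.2 / 0.7125 = 0.280702

0.281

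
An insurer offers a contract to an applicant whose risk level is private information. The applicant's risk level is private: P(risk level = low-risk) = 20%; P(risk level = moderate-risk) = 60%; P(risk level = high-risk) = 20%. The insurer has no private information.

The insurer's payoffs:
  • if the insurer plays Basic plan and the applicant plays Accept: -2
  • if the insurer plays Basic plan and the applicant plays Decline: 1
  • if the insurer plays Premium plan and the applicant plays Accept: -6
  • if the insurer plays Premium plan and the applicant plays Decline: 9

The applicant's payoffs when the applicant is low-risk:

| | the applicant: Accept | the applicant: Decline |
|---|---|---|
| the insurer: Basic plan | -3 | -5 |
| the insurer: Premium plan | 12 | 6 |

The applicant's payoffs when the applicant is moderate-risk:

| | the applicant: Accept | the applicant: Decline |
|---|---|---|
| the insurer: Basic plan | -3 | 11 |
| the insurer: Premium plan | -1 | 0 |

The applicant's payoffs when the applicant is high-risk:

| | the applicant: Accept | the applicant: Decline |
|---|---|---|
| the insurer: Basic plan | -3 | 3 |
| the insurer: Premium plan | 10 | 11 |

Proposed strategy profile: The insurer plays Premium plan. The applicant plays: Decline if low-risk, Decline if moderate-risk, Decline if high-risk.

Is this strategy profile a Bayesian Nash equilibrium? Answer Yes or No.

The insurer plays Premium plan: E[Premium plan] = 0.2·(9) + 0.6·(9) + 0.2·(9) = 9; E[Basic plan] = 1. Best-responding. ✓
The applicant (risk level low-risk), facing Premium plan: Accept gives 12, Decline gives 6. Proposed Decline is not best — profitable deviation exists. ✗
The applicant (risk level moderate-risk), facing Premium plan: Accept gives -1, Decline gives 0. Proposed Decline is best. ✓
The applicant (risk level high-risk), facing Premium plan: Accept gives 10, Decline gives 11. Proposed Decline is best. ✓

No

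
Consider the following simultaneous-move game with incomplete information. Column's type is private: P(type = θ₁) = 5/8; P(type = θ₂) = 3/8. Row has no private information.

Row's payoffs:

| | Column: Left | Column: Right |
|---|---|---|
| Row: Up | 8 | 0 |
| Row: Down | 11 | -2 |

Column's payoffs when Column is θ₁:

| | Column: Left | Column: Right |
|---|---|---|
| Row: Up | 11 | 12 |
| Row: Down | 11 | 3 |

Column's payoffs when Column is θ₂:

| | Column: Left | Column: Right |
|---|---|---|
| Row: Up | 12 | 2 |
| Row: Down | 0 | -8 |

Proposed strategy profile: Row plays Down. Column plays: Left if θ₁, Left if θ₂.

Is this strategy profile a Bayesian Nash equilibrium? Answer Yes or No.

Yes

Row plays Down: E[Down] = 5/8·(11) + 3/8·(11) = 11; E[Up] = 8. Best-responding. ✓
Column (type θ₁), facing Down: Left gives 11, Right gives 3. Proposed Left is best. ✓
Column (type θ₂), facing Down: Left gives 0, Right gives -8. Proposed Left is best. ✓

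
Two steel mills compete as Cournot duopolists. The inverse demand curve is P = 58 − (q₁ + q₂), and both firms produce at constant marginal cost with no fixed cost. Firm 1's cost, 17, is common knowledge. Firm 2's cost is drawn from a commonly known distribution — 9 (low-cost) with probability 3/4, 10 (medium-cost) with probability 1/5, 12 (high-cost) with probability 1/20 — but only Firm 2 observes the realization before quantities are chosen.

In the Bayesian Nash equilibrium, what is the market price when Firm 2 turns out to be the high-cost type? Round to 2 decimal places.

29.44

Each type of Firm 2 best-responds to q₁; Firm 1 best-responds to the expected q₂ over Firm 2's types.
Firm 2 with cost c maximizes (58 − (q₁+q₂) − c)·q₂, giving q₂(c) = (58 − c − q₁)/2.
E[c₂] = 3/4·9 + 1/5·10 + 1/20·12 = 9.35
Firm 1's FOC against E[q₂] yields q₁ = (58 − 2·17 + E[c₂])/3 = (58 − 34 + 9.35)/3 = 11.1167.
q₂(high-cost) = 17.4417, so P = 58 − (11.1167 + 17.4417) = 29.4417.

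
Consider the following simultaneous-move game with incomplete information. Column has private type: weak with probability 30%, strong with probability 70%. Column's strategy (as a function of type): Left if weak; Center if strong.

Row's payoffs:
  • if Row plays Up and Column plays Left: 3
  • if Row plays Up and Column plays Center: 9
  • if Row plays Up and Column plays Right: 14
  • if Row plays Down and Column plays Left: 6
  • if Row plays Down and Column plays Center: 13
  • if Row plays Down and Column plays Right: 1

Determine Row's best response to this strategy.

Down

E[Up] = 0.3·(3) + 0.7·(9) = 7.2
E[Down] = 0.3·(6) + 0.7·(13) = 10.9
Best response: Down (10.9 is the largest).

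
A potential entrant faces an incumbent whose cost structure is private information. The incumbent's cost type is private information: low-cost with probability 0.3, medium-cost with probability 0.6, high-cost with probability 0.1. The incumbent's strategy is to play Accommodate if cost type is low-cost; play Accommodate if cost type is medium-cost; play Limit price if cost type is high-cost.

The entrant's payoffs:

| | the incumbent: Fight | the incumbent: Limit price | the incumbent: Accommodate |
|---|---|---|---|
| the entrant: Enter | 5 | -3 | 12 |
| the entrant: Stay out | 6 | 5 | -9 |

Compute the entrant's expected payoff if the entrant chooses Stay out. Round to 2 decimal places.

E[Stay out] = 0.3·(-9) + 0.6·(-9) + 0.1·5 = (-2.7) + (-5.4) + 0.5 = -7.6

-7.60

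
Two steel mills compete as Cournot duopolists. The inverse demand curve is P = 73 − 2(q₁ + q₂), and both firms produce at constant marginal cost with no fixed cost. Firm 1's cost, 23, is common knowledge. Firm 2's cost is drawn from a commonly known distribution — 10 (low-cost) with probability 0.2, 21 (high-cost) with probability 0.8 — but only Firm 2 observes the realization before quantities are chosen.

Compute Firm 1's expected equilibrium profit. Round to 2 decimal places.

116.54

Type-c best response for Firm 2: q₂(c) = (73 − c)/4 − q₁/2.
Firm 1 maximizes expected profit; its first-order condition is 73 − 4q₁ − 2E[q₂] − 23 = 0.
Substituting E[q₂] and solving: E[c₂] = 18.8, so q₁ = (73 − 2·23 + 18.8)/6 = 7.63333.
E[P] = 73 − 2·(q₁ + E[q₂]) = 38.2667; Firm 1's expected profit = (E[P] − 23)·q₁ = (38.2667 − 23)·7.63333 = 116.536.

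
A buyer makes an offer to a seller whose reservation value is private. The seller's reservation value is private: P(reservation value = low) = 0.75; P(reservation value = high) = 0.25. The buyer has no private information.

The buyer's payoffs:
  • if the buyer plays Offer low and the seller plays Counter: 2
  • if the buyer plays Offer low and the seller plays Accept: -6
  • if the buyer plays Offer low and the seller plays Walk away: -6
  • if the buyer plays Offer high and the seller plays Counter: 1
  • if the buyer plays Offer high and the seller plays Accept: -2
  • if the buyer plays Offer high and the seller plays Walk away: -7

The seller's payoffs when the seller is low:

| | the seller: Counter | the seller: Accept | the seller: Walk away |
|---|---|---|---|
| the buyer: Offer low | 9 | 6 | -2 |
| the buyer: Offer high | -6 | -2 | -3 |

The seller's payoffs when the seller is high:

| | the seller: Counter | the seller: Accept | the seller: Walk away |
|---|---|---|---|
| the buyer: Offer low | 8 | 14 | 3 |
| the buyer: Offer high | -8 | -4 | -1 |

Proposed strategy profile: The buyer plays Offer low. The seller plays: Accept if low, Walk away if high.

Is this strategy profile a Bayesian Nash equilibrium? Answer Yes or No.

A profile is a BNE iff every type of every player is best-responding given beliefs about the other side.
The buyer plays Offer low: E[Offer low] = 0.75·(-6) + 0.25·(-6) = -6; E[Offer high] = -3.25. Not best-responding. ✗
The seller (reservation value low), facing Offer low: Counter gives 9, Accept gives 6, Walk away gives -2. Proposed Accept is not best — profitable deviation exists. ✗
The seller (reservation value high), facing Offer low: Counter gives 8, Accept gives 14, Walk away gives 3. Proposed Walk away is not best — profitable deviation exists. ✗

No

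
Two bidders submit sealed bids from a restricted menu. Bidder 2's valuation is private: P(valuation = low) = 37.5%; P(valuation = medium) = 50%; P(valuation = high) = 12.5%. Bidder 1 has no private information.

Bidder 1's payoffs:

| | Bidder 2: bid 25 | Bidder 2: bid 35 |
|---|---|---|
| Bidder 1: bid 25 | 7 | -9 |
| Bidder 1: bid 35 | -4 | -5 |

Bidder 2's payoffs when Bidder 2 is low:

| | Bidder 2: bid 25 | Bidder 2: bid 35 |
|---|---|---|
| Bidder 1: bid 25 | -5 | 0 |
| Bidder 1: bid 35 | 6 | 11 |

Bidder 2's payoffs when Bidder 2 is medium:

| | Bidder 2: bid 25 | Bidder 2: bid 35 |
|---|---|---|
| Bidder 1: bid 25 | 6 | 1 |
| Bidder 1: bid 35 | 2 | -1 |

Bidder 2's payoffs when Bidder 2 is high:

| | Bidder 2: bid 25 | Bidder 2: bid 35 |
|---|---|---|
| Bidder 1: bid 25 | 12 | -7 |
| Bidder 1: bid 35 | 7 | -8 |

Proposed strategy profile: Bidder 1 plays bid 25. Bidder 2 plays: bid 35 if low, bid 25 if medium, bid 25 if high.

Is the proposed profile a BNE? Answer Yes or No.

A profile is a BNE iff every type of every player is best-responding given beliefs about the other side.
Bidder 1 plays bid 25: E[bid 25] = 0.375·(-9) + 0.5·(7) + 0.125·(7) = 1; E[bid 35] = -4.375. Best-responding. ✓
Bidder 2 (valuation low), facing bid 25: bid 25 gives -5, bid 35 gives 0. Proposed bid 35 is best. ✓
Bidder 2 (valuation medium), facing bid 25: bid 25 gives 6, bid 35 gives 1. Proposed bid 25 is best. ✓
Bidder 2 (valuation high), facing bid 25: bid 25 gives 12, bid 35 gives -7. Proposed bid 25 is best. ✓

Yes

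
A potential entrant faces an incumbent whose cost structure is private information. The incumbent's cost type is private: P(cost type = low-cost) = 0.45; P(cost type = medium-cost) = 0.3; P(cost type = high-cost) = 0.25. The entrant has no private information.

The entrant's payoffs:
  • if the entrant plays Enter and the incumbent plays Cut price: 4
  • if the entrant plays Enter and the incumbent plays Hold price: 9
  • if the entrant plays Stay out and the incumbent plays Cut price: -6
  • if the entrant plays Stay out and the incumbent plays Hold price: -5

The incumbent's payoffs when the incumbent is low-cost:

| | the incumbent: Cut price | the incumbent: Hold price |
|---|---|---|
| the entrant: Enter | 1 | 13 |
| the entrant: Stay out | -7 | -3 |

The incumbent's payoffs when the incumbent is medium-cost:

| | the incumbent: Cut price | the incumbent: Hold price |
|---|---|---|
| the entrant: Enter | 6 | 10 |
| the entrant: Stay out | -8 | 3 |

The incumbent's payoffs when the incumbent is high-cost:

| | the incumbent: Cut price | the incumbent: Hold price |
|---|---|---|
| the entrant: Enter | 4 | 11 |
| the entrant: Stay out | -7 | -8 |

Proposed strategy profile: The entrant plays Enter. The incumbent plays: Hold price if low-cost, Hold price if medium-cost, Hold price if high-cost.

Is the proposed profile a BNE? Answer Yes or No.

The entrant plays Enter: E[Enter] = 0.45·(9) + 0.3·(9) + 0.25·(9) = 9; E[Stay out] = -5. Best-responding. ✓
The incumbent (cost type low-cost), facing Enter: Cut price gives 1, Hold price gives 13. Proposed Hold price is best. ✓
The incumbent (cost type medium-cost), facing Enter: Cut price gives 6, Hold price gives 10. Proposed Hold price is best. ✓
The incumbent (cost type high-cost), facing Enter: Cut price gives 4, Hold price gives 11. Proposed Hold price is best. ✓

Yes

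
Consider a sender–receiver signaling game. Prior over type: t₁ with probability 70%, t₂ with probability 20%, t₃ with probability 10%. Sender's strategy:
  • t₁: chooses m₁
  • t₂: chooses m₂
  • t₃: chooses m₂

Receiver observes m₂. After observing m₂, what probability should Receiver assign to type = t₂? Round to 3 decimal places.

0.667

P(m₂) = 0.7·0 + 0.2·1 + 0.1·1 = 0.3
P(t₂ | m₂) = (0.2·1) / 0.3 = 0.2 / 0.3 = 0.666667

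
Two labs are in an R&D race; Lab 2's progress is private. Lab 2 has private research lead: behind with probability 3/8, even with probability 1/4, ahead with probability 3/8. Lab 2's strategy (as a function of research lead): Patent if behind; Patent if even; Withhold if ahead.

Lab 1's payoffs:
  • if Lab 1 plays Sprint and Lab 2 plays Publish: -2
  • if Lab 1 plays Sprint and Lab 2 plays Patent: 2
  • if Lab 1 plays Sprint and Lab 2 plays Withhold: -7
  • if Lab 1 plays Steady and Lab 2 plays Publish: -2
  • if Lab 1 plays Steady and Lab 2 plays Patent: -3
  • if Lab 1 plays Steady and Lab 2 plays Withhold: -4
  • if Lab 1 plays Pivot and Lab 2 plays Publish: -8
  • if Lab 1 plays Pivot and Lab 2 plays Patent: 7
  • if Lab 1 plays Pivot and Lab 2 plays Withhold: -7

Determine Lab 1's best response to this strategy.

E[Sprint] = 3/8·(2) + 1/4·(2) + 3/8·(-7) = -11/8
E[Steady] = 3/8·(-3) + 1/4·(-3) + 3/8·(-4) = -27/8
E[Pivot] = 3/8·(7) + 1/4·(7) + 3/8·(-7) = 7/4
Best response: Pivot (7/4 is the largest).

Pivot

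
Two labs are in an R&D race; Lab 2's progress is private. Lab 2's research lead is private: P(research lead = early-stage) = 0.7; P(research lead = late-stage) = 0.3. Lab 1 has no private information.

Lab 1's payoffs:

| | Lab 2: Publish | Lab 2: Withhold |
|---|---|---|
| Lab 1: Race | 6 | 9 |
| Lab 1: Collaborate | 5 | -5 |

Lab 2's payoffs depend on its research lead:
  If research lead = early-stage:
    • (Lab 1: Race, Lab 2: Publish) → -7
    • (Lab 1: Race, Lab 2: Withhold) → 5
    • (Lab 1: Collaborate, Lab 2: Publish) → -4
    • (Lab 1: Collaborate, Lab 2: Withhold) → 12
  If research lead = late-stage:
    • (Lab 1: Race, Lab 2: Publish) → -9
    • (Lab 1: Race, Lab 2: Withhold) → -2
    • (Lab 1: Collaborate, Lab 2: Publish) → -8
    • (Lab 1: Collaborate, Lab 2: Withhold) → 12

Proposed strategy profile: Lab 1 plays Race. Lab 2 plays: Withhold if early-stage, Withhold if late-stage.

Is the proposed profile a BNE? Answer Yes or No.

Yes

Lab 1 plays Race: E[Race] = 0.7·(9) + 0.3·(9) = 9; E[Collaborate] = -5. Best-responding. ✓
Lab 2 (research lead early-stage), facing Race: Publish gives -7, Withhold gives 5. Proposed Withhold is best. ✓
Lab 2 (research lead late-stage), facing Race: Publish gives -9, Withhold gives -2. Proposed Withhold is best. ✓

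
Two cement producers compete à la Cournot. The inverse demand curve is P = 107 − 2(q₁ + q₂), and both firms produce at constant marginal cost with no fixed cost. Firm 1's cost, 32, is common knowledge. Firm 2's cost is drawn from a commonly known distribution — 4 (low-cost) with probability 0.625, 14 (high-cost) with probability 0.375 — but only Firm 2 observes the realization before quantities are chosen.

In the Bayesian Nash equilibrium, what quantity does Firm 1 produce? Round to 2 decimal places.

8.46

Type-c best response for Firm 2: q₂(c) = (107 − c)/4 − q₁/2.
Firm 1 maximizes expected profit; its first-order condition is 107 − 4q₁ − 2E[q₂] − 32 = 0.
Substituting E[q₂] and solving: E[c₂] = 7.75, so q₁ = (107 − 2·32 + 7.75)/6 = 8.45833.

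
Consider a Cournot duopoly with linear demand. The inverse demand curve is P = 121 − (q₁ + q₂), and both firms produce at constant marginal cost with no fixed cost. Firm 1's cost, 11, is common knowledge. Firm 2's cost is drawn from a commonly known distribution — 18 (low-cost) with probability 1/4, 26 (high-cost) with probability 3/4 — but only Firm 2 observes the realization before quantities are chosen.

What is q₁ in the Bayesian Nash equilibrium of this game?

41

Each type of Firm 2 best-responds to q₁; Firm 1 best-responds to the expected q₂ over Firm 2's types.
Firm 2 with cost c maximizes (121 − (q₁+q₂) − c)·q₂, giving q₂(c) = (121 − c − q₁)/2.
E[c₂] = 1/4·18 + 3/4·26 = 24
Firm 1's FOC against E[q₂] yields q₁ = (121 − 2·11 + E[c₂])/3 = (121 − 22 + 24)/3 = 41.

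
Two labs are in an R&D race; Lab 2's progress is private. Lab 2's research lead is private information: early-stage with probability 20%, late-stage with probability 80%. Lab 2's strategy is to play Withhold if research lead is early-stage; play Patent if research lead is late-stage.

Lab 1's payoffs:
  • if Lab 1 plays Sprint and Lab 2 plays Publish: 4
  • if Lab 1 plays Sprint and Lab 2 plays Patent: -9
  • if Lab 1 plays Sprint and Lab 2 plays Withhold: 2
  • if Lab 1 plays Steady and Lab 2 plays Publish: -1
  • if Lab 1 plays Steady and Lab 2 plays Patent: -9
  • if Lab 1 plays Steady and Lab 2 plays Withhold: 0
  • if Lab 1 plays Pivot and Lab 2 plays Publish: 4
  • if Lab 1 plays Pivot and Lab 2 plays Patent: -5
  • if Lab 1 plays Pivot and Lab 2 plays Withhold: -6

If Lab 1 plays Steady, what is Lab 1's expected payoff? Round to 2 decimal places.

E[Steady] = 0.2·0 + 0.8·(-9) = 0 + (-7.2) = -7.2

-7.20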